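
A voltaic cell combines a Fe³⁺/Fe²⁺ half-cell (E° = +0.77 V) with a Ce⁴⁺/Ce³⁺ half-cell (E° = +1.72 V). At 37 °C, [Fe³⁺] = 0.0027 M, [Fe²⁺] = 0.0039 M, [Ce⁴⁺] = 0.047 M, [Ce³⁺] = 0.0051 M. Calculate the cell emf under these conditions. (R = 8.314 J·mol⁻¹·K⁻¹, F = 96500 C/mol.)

The Ce⁴⁺/Ce³⁺ couple has the higher reduction potential and acts as the cathode, so E°_cell = +1.72 − (+0.77) = 0.95 V.
Balancing electrons gives n = 1; the reaction quotient is Q = [Fe³⁺]·[Ce³⁺]/([Fe²⁺]·[Ce⁴⁺]) = 0.0751.
E = E° − (RT/nF) ln Q = 0.95 − (8.314×310)/(1×96500) × (-2.589) = 0.950 + 0.069 = 1.019 V.

1.02 V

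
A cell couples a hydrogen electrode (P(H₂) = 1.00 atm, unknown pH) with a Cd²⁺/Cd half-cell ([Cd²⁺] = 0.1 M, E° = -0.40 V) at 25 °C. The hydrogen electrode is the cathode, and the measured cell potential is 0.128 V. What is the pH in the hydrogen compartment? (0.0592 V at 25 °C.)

E°_cell = 0.40 V and n = 2.
log Q = n(E° − E)/0.0592 = 2×(0.40 − 0.128)/0.0592 = 9.189.
With Q = [Cd²⁺]·P(H₂) / [H⁺]^2, solving for [H⁺] gives log[H⁺] = -5.095, so pH = 5.09.

pH = 5.09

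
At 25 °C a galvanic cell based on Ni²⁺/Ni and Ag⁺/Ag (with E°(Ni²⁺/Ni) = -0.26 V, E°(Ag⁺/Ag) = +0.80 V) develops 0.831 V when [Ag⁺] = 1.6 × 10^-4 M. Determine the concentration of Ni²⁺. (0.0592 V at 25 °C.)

1.4 M

From the Nernst equation, log Q = n(E° − E)/0.0592 = 2(1.06 − 0.831)/0.0592 = 7.736, so Q = 5.45 × 10^7.
With Q = [Ni²⁺]/[Ag⁺]^2 and the known concentrations, [Ni²⁺] in the numerator gives [Ni²⁺] = 1.4 M.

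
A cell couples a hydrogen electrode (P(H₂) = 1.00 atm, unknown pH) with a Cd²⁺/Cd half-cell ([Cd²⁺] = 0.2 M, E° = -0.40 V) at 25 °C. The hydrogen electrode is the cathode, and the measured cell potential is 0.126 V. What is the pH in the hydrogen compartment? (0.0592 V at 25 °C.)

pH = 4.98

E°_cell = 0.40 V and n = 2.
log Q = n(E° − E)/0.0592 = 2×(0.40 − 0.126)/0.0592 = 9.257.
With Q = [Cd²⁺]·P(H₂) / [H⁺]^2, solving for [H⁺] gives log[H⁺] = -4.978, so pH = 4.98.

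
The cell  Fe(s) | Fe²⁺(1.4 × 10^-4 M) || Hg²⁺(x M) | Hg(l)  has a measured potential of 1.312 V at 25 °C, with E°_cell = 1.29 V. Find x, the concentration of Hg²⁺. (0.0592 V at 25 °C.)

From the Nernst equation, log Q = n(E° − E)/0.0592 = 2(1.29 − 1.312)/0.0592 = -0.743, so Q = 0.181.
With Q = [Fe²⁺]/[Hg²⁺] and the known concentrations, [Hg²⁺] in the denominator gives [Hg²⁺] = 7.8 × 10^-4 M.

7.8 × 10^-4 M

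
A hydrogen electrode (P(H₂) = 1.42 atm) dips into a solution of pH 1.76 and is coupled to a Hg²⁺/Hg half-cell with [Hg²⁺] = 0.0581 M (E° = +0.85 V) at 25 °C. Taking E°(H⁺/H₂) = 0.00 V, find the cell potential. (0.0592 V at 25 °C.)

The Hg²⁺/Hg couple is the cathode, so E°_cell = 0.85 V; n = 2.
[H⁺] = 10^(−1.76) = 0.017 M, and Q = [H⁺]^2 / ([Hg²⁺]·P(H₂)) = 0.00366.
E = E° − (0.0592/2) log Q = 0.85 − (0.0592/2)(-2.436) = 0.922 V.

0.92 V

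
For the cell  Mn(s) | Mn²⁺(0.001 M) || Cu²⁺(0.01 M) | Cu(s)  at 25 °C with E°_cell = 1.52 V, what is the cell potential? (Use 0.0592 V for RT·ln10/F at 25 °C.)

Balancing electrons gives n = 2; the reaction quotient is Q = [Mn²⁺]/[Cu²⁺] = 0.100.
At 25 °C, E = E° − (0.0592/n) log Q = 1.52 − (0.0592/2)(-1.000) = 1.520 + 0.030 = 1.550 V.

1.55 V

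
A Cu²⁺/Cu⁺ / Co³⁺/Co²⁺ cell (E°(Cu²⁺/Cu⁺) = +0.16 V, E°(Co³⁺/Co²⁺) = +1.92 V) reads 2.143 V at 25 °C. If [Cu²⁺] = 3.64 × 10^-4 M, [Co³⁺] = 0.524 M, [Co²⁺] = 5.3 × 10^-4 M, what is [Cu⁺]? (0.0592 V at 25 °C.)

1.1 M

From the Nernst equation, log Q = n(E° − E)/0.0592 = 1(1.76 − 2.143)/0.0592 = -6.470, so Q = 3.39 × 10^-7.
With Q = [Cu²⁺]·[Co²⁺]/([Cu⁺]·[Co³⁺]) and the known concentrations, [Cu⁺] in the denominator gives [Cu⁺] = 1.1 M.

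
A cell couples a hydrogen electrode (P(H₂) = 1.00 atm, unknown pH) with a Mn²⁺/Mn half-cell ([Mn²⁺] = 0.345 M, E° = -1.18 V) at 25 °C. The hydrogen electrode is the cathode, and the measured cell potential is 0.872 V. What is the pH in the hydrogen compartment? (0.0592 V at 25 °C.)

E°_cell = 1.18 V and n = 2.
log Q = n(E° − E)/0.0592 = 2×(1.18 − 0.872)/0.0592 = 10.405.
With Q = [Mn²⁺]·P(H₂) / [H⁺]^2, solving for [H⁺] gives log[H⁺] = -5.434, so pH = 5.43.

pH = 5.43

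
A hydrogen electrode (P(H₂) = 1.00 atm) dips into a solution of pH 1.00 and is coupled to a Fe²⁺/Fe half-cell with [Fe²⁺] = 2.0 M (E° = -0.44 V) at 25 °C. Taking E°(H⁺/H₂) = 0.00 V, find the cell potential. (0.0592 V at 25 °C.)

The hydrogen couple is the cathode, so E°_cell = 0.44 V; n = 2.
[H⁺] = 10^(−1.00) = 0.10 M, and Q = [Fe²⁺]·P(H₂) / [H⁺]^2 = 200.
E = E° − (0.0592/2) log Q = 0.44 − (0.0592/2)(2.301) = 0.372 V.

0.37 V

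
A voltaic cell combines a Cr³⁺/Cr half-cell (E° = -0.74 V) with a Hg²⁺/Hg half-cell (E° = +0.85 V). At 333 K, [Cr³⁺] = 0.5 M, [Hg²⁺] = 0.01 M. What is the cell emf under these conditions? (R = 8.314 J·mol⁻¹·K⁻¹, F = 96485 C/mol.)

1.53 V

The Hg²⁺/Hg couple has the higher reduction potential and acts as the cathode, so E°_cell = +0.85 − (-0.74) = 1.59 V.
Balancing electrons gives n = 6; the reaction quotient is Q = [Cr³⁺]^2/[Hg²⁺]^3 = 2.5 × 10^5.
E = E° − (RT/nF) ln Q = 1.59 − (8.314×333)/(6×96485) × (12.429) = 1.590 − 0.059 = 1.531 V.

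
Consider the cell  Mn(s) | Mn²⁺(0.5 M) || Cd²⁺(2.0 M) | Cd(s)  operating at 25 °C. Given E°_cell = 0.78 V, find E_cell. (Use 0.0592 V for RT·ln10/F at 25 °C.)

Balancing electrons gives n = 2; the reaction quotient is Q = [Mn²⁺]/[Cd²⁺] = 0.250.
At 25 °C, E = E° − (0.0592/n) log Q = 0.78 − (0.0592/2)(-0.602) = 0.780 + 0.018 = 0.798 V.

0.798 V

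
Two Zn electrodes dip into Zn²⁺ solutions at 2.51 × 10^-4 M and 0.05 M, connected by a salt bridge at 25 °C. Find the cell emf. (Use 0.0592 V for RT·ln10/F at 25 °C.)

Both half-cells are Zn²⁺/Zn, so E°_cell = 0. The concentrated side is the cathode; the cell reaction moves Zn²⁺ from high to low concentration with n = 2.
Q = [Zn²⁺]_dilute/[Zn²⁺]_conc = 2.51 × 10^-4/0.05 = 0.00502.
E = 0 − (0.0592/2) log Q = −(0.0592/2)(-2.299) = 0.0681 V.

0.068 V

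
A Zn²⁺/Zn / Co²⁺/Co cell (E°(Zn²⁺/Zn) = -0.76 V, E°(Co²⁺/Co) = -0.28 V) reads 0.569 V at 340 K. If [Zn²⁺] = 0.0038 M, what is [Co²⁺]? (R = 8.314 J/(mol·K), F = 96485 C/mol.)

From the Nernst equation, ln Q = nF(E° − E)/RT = 2×96485×(0.48 − 0.569)/(8.314×340) = -6.076, so Q = 0.00230.
With Q = [Zn²⁺]/[Co²⁺] and the known concentrations, [Co²⁺] in the denominator gives [Co²⁺] = 1.7 M.

1.7 M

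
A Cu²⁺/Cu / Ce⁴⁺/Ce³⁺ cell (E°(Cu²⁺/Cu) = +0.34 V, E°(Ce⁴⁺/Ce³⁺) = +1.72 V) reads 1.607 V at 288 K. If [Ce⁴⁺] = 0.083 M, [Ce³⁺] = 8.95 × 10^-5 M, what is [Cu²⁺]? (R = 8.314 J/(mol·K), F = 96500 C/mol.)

From the Nernst equation, ln Q = nF(E° − E)/RT = 2×96500×(1.38 − 1.607)/(8.314×288) = -18.297, so Q = 1.13 × 10^-8.
With Q = [Cu²⁺]·[Ce³⁺]^2/[Ce⁴⁺]^2 and the known concentrations, [Cu²⁺] in the numerator gives [Cu²⁺] = 0.0097 M.

0.0097 M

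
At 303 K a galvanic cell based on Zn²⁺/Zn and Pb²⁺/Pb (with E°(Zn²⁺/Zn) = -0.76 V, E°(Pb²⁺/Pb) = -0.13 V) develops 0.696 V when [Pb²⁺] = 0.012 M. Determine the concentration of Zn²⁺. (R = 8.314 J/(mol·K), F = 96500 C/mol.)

7.6 × 10^-5 M

From the Nernst equation, ln Q = nF(E° − E)/RT = 2×96500×(0.63 − 0.696)/(8.314×303) = -5.056, so Q = 0.00637.
With Q = [Zn²⁺]/[Pb²⁺] and the known concentrations, [Zn²⁺] in the numerator gives [Zn²⁺] = 7.6 × 10^-5 M.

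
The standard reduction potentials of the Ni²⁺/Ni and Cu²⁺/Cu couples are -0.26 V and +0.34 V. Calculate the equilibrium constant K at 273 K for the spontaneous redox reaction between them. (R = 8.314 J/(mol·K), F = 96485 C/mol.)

1.4 × 10^22

E°_cell = +0.34 − (-0.26) = 0.60 V, with n = 2 electrons transferred.
At equilibrium E = 0, so the Nernst equation gives ln K = nFE°/RT = (2)(96485)(0.60)/((8.314)(273)) = 51.01.
K = e^51.01 = 1.4 × 10^22.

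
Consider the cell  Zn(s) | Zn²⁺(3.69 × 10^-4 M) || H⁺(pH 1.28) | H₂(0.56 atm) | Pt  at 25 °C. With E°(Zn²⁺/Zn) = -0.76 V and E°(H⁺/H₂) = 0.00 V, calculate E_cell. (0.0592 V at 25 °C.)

The hydrogen couple is the cathode, so E°_cell = 0.76 V; n = 2.
[H⁺] = 10^(−1.28) = 0.052 M, and Q = [Zn²⁺]·P(H₂) / [H⁺]^2 = 0.0750.
E = E° − (0.0592/2) log Q = 0.76 − (0.0592/2)(-1.125) = 0.793 V.

0.79 V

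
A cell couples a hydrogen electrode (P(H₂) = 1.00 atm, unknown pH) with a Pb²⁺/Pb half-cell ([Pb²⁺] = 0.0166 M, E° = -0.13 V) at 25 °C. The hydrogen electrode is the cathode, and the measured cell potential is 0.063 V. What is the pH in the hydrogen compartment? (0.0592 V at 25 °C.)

pH = 2.02

E°_cell = 0.13 V and n = 2.
log Q = n(E° − E)/0.0592 = 2×(0.13 − 0.063)/0.0592 = 2.264.
With Q = [Pb²⁺]·P(H₂) / [H⁺]^2, solving for [H⁺] gives log[H⁺] = -2.022, so pH = 2.02.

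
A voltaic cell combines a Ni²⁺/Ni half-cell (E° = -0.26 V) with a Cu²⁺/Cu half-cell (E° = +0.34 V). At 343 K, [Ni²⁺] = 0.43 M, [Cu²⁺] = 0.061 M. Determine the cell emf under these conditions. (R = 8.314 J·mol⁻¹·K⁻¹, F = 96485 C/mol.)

The Cu²⁺/Cu couple has the higher reduction potential and acts as the cathode, so E°_cell = +0.34 − (-0.26) = 0.60 V.
Balancing electrons gives n = 2; the reaction quotient is Q = [Ni²⁺]/[Cu²⁺] = 7.05.
E = E° − (RT/nF) ln Q = 0.60 − (8.314×343)/(2×96485) × (1.953) = 0.600 − 0.029 = 0.571 V.

0.571 V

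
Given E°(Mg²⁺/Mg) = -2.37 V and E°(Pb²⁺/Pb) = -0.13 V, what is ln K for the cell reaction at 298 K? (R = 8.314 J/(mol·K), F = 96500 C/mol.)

E°_cell = -0.13 − (-2.37) = 2.24 V, with n = 2 electrons transferred.
At equilibrium E = 0, so the Nernst equation gives ln K = nFE°/RT = (2)(96500)(2.24)/((8.314)(298)) = 174.49.

ln K = 174.5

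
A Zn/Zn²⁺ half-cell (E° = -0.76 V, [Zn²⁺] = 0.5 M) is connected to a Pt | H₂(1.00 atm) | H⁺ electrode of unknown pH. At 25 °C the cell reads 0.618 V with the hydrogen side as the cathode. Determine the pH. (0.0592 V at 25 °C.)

pH = 2.55

E°_cell = 0.76 V and n = 2.
log Q = n(E° − E)/0.0592 = 2×(0.76 − 0.618)/0.0592 = 4.797.
With Q = [Zn²⁺]·P(H₂) / [H⁺]^2, solving for [H⁺] gives log[H⁺] = -2.549, so pH = 2.55.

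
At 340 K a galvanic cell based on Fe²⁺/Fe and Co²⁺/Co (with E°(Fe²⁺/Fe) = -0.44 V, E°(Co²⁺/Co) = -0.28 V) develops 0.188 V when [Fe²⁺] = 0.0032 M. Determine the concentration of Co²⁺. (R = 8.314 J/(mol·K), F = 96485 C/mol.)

From the Nernst equation, ln Q = nF(E° − E)/RT = 2×96485×(0.16 − 0.188)/(8.314×340) = -1.911, so Q = 0.148.
With Q = [Fe²⁺]/[Co²⁺] and the known concentrations, [Co²⁺] in the denominator gives [Co²⁺] = 0.022 M.

0.022 M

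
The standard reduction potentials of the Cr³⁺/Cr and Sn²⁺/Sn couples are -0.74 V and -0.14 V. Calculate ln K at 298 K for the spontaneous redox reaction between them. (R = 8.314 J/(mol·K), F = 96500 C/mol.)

ln K = 140.2

E°_cell = -0.14 − (-0.74) = 0.60 V, with n = 6 electrons transferred.
At equilibrium E = 0, so the Nernst equation gives ln K = nFE°/RT = (6)(96500)(0.60)/((8.314)(298)) = 140.22.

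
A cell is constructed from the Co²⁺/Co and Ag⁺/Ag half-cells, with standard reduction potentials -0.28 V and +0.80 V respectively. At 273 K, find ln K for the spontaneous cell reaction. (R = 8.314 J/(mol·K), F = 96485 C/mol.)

ln K = 91.8

E°_cell = +0.80 − (-0.28) = 1.08 V, with n = 2 electrons transferred.
At equilibrium E = 0, so the Nernst equation gives ln K = nFE°/RT = (2)(96485)(1.08)/((8.314)(273)) = 91.82.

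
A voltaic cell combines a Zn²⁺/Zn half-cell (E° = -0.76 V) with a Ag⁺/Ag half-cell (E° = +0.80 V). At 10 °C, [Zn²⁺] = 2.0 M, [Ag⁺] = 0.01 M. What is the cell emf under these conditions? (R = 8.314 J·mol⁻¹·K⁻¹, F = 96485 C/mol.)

The Ag⁺/Ag couple has the higher reduction potential and acts as the cathode, so E°_cell = +0.80 − (-0.76) = 1.56 V.
Balancing electrons gives n = 2; the reaction quotient is Q = [Zn²⁺]/[Ag⁺]^2 = 2 × 10^4.
E = E° − (RT/nF) ln Q = 1.56 − (8.314×283)/(2×96485) × (9.903) = 1.560 − 0.121 = 1.439 V.

1.44 V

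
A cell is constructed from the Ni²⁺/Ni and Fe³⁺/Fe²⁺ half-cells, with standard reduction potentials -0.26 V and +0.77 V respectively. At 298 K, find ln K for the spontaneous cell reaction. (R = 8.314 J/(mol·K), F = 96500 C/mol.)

E°_cell = +0.77 − (-0.26) = 1.03 V, with n = 2 electrons transferred.
At equilibrium E = 0, so the Nernst equation gives ln K = nFE°/RT = (2)(96500)(1.03)/((8.314)(298)) = 80.24.

ln K = 80.2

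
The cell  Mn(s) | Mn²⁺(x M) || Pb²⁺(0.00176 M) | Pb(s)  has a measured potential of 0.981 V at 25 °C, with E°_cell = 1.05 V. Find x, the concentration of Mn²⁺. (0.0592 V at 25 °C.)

From the Nernst equation, log Q = n(E° − E)/0.0592 = 2(1.05 − 0.981)/0.0592 = 2.331, so Q = 214.
With Q = [Mn²⁺]/[Pb²⁺] and the known concentrations, [Mn²⁺] in the numerator gives [Mn²⁺] = 0.38 M.

0.38 M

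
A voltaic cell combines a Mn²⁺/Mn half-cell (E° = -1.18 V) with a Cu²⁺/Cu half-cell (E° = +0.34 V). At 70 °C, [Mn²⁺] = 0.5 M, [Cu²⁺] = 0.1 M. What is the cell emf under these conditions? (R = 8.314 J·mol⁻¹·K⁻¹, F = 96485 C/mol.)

1.50 V

The Cu²⁺/Cu couple has the higher reduction potential and acts as the cathode, so E°_cell = +0.34 − (-1.18) = 1.52 V.
Balancing electrons gives n = 2; the reaction quotient is Q = [Mn²⁺]/[Cu²⁺] = 5.00.
E = E° − (RT/nF) ln Q = 1.52 − (8.314×343)/(2×96485) × (1.609) = 1.520 − 0.024 = 1.496 V.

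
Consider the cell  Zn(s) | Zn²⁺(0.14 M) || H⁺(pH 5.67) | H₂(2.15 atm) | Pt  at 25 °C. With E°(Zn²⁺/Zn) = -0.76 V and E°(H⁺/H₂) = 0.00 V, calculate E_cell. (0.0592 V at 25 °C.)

0.44 V

The hydrogen couple is the cathode, so E°_cell = 0.76 V; n = 2.
[H⁺] = 10^(−5.67) = 2.1 × 10^-6 M, and Q = [Zn²⁺]·P(H₂) / [H⁺]^2 = 6.59 × 10^10.
E = E° − (0.0592/2) log Q = 0.76 − (0.0592/2)(10.819) = 0.440 V.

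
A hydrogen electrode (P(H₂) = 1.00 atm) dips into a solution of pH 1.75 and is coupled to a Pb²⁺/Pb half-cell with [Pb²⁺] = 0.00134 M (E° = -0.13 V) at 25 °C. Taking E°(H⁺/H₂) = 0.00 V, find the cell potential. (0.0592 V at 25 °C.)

The hydrogen couple is the cathode, so E°_cell = 0.13 V; n = 2.
[H⁺] = 10^(−1.75) = 0.018 M, and Q = [Pb²⁺]·P(H₂) / [H⁺]^2 = 4.24.
E = E° − (0.0592/2) log Q = 0.13 − (0.0592/2)(0.627) = 0.111 V.

0.11 V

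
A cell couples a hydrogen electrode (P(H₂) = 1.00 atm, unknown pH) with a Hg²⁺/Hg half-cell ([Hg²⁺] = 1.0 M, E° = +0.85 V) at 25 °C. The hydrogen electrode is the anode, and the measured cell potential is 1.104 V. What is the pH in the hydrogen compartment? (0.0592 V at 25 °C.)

pH = 4.29

E°_cell = 0.85 V and n = 2.
log Q = n(E° − E)/0.0592 = 2×(0.85 − 1.104)/0.0592 = -8.581.
With Q = [H⁺]^2 / ([Hg²⁺]·P(H₂)), solving for [H⁺] gives log[H⁺] = -4.291, so pH = 4.29.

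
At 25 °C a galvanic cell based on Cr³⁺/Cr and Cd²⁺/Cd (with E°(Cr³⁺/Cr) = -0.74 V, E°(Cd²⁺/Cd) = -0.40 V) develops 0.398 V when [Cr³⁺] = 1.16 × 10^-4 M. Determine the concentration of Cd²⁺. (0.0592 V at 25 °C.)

0.22 M

From the Nernst equation, log Q = n(E° − E)/0.0592 = 6(0.34 − 0.398)/0.0592 = -5.878, so Q = 1.32 × 10^-6.
With Q = [Cr³⁺]^2/[Cd²⁺]^3 and the known concentrations, [Cd²⁺]^3 in the denominator gives [Cd²⁺] = 0.22 M.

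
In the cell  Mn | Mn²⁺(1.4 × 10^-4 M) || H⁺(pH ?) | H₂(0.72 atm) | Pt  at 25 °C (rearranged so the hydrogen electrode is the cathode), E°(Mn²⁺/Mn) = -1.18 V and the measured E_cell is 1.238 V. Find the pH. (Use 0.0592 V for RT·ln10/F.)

E°_cell = 1.18 V and n = 2.
log Q = n(E° − E)/0.0592 = 2×(1.18 − 1.238)/0.0592 = -1.959.
With Q = [Mn²⁺]·P(H₂) / [H⁺]^2, solving for [H⁺] gives log[H⁺] = -1.019, so pH = 1.02.

pH = 1.02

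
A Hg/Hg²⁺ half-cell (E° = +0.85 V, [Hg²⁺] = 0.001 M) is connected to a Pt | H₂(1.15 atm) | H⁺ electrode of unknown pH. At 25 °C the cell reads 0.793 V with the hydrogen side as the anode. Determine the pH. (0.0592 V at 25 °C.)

pH = 0.51

E°_cell = 0.85 V and n = 2.
log Q = n(E° − E)/0.0592 = 2×(0.85 − 0.793)/0.0592 = 1.926.
With Q = [H⁺]^2 / ([Hg²⁺]·P(H₂)), solving for [H⁺] gives log[H⁺] = -0.507, so pH = 0.51.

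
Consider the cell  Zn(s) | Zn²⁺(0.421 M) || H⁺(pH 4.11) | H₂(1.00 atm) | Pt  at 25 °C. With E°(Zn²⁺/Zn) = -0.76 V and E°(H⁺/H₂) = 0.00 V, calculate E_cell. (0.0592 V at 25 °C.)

0.53 V

The hydrogen couple is the cathode, so E°_cell = 0.76 V; n = 2.
[H⁺] = 10^(−4.11) = 7.8 × 10^-5 M, and Q = [Zn²⁺]·P(H₂) / [H⁺]^2 = 6.99 × 10^7.
E = E° − (0.0592/2) log Q = 0.76 − (0.0592/2)(7.844) = 0.528 V.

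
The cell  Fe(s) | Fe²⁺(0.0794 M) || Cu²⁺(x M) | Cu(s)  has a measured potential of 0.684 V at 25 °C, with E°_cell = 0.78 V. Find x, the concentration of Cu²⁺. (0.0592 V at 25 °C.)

4.5 × 10^-5 M

From the Nernst equation, log Q = n(E° − E)/0.0592 = 2(0.78 − 0.684)/0.0592 = 3.243, so Q = 1750.
With Q = [Fe²⁺]/[Cu²⁺] and the known concentrations, [Cu²⁺] in the denominator gives [Cu²⁺] = 4.5 × 10^-5 M.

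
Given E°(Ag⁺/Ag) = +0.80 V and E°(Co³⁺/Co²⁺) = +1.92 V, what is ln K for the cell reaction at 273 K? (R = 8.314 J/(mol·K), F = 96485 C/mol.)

ln K = 47.6

E°_cell = +1.92 − (+0.80) = 1.12 V, with n = 1 electron transferred.
At equilibrium E = 0, so the Nernst equation gives ln K = nFE°/RT = (1)(96485)(1.12)/((8.314)(273)) = 47.61.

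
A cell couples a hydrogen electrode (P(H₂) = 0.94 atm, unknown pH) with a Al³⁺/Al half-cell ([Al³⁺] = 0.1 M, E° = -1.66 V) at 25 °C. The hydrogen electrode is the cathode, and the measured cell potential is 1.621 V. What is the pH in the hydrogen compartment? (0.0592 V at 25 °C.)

E°_cell = 1.66 V and n = 6.
log Q = n(E° − E)/0.0592 = 6×(1.66 − 1.621)/0.0592 = 3.953.
With Q = [Al³⁺]^2·P(H₂)^3 / [H⁺]^6, solving for [H⁺] gives log[H⁺] = -1.006, so pH = 1.01.

pH = 1.01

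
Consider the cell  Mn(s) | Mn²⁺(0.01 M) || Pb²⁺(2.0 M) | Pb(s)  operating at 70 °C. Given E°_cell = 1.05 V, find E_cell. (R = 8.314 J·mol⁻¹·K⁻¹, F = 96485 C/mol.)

Balancing electrons gives n = 2; the reaction quotient is Q = [Mn²⁺]/[Pb²⁺] = 0.00500.
E = E° − (RT/nF) ln Q = 1.05 − (8.314×343)/(2×96485) × (-5.298) = 1.050 + 0.078 = 1.128 V.

1.13 V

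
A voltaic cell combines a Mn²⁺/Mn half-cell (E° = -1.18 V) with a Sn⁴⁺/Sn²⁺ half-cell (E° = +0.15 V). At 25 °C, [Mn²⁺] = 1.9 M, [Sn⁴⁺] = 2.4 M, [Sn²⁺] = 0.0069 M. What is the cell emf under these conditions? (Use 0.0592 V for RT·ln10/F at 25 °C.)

1.40 V

The Sn⁴⁺/Sn²⁺ couple has the higher reduction potential and acts as the cathode, so E°_cell = +0.15 − (-1.18) = 1.33 V.
Balancing electrons gives n = 2; the reaction quotient is Q = [Mn²⁺]·[Sn²⁺]/[Sn⁴⁺] = 0.00546.
At 25 °C, E = E° − (0.0592/n) log Q = 1.33 − (0.0592/2)(-2.263) = 1.330 + 0.067 = 1.397 V.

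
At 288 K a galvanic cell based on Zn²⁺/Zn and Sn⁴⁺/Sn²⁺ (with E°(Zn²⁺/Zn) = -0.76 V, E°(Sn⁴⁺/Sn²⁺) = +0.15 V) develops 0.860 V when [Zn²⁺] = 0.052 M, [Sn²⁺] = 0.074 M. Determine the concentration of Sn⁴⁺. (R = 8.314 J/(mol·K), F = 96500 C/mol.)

6.8 × 10^-5 M

From the Nernst equation, ln Q = nF(E° − E)/RT = 2×96500×(0.91 − 0.860)/(8.314×288) = 4.030, so Q = 56.3.
With Q = [Zn²⁺]·[Sn²⁺]/[Sn⁴⁺] and the known concentrations, [Sn⁴⁺] in the denominator gives [Sn⁴⁺] = 6.8 × 10^-5 M.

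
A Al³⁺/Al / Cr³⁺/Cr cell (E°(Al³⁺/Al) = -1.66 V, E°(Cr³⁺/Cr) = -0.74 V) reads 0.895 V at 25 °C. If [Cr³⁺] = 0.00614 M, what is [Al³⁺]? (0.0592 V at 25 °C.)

From the Nernst equation, log Q = n(E° − E)/0.0592 = 3(0.92 − 0.895)/0.0592 = 1.267, so Q = 18.5.
With Q = [Al³⁺]/[Cr³⁺] and the known concentrations, [Al³⁺] in the numerator gives [Al³⁺] = 0.11 M.

0.11 M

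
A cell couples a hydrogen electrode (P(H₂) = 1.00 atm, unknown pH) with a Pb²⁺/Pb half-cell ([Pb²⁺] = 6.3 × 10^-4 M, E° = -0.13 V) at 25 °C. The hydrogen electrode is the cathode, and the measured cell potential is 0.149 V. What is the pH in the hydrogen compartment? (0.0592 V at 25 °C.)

pH = 1.28

E°_cell = 0.13 V and n = 2.
log Q = n(E° − E)/0.0592 = 2×(0.13 − 0.149)/0.0592 = -0.642.
With Q = [Pb²⁺]·P(H₂) / [H⁺]^2, solving for [H⁺] gives log[H⁺] = -1.279, so pH = 1.28.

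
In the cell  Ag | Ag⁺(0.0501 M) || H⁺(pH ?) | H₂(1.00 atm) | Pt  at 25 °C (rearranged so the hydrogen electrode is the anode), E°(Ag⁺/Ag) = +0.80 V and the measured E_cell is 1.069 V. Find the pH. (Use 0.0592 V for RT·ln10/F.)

pH = 5.84

E°_cell = 0.80 V and n = 2.
log Q = n(E° − E)/0.0592 = 2×(0.80 − 1.069)/0.0592 = -9.088.
With Q = [H⁺]^2 / ([Ag⁺]^2·P(H₂)), solving for [H⁺] gives log[H⁺] = -5.844, so pH = 5.84.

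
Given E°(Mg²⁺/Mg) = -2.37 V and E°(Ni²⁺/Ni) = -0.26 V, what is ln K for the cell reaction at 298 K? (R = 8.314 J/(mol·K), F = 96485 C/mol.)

E°_cell = -0.26 − (-2.37) = 2.11 V, with n = 2 electrons transferred.
At equilibrium E = 0, so the Nernst equation gives ln K = nFE°/RT = (2)(96485)(2.11)/((8.314)(298)) = 164.34.

ln K = 164.3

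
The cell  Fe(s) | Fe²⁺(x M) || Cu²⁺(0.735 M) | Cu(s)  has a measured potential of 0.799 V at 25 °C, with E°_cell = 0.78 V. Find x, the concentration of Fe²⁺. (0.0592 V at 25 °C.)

From the Nernst equation, log Q = n(E° − E)/0.0592 = 2(0.78 − 0.799)/0.0592 = -0.642, so Q = 0.228.
With Q = [Fe²⁺]/[Cu²⁺] and the known concentrations, [Fe²⁺] in the numerator gives [Fe²⁺] = 0.17 M.

0.17 M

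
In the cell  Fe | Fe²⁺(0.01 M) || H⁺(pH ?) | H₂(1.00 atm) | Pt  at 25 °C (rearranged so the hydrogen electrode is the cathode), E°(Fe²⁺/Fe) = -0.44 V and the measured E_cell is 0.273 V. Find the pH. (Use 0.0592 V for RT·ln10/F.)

pH = 3.82

E°_cell = 0.44 V and n = 2.
log Q = n(E° − E)/0.0592 = 2×(0.44 − 0.273)/0.0592 = 5.642.
With Q = [Fe²⁺]·P(H₂) / [H⁺]^2, solving for [H⁺] gives log[H⁺] = -3.821, so pH = 3.82.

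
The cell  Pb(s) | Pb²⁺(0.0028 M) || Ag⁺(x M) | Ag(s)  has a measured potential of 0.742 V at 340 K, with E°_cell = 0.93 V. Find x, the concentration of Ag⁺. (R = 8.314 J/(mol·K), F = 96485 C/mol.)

8.6 × 10^-5 M

From the Nernst equation, ln Q = nF(E° − E)/RT = 2×96485×(0.93 − 0.742)/(8.314×340) = 12.834, so Q = 3.75 × 10^5.
With Q = [Pb²⁺]/[Ag⁺]^2 and the known concentrations, [Ag⁺]^2 in the denominator gives [Ag⁺] = 8.6 × 10^-5 M.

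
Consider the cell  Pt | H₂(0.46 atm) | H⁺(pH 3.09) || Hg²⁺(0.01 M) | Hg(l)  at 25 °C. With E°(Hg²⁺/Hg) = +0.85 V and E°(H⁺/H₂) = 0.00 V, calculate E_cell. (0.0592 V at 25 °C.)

0.96 V

The Hg²⁺/Hg couple is the cathode, so E°_cell = 0.85 V; n = 2.
[H⁺] = 10^(−3.09) = 8.1 × 10^-4 M, and Q = [H⁺]^2 / ([Hg²⁺]·P(H₂)) = 1.44 × 10^-4.
E = E° − (0.0592/2) log Q = 0.85 − (0.0592/2)(-3.843) = 0.964 V.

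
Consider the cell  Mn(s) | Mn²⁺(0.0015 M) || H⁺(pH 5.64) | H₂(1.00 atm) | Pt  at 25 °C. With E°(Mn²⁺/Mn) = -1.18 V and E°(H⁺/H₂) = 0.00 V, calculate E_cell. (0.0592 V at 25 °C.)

The hydrogen couple is the cathode, so E°_cell = 1.18 V; n = 2.
[H⁺] = 10^(−5.64) = 2.3 × 10^-6 M, and Q = [Mn²⁺]·P(H₂) / [H⁺]^2 = 2.86 × 10^8.
E = E° − (0.0592/2) log Q = 1.18 − (0.0592/2)(8.456) = 0.930 V.

0.93 V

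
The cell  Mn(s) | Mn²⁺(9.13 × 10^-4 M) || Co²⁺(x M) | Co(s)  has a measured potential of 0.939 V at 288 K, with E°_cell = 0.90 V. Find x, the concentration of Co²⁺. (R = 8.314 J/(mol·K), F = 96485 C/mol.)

0.021 M

From the Nernst equation, ln Q = nF(E° − E)/RT = 2×96485×(0.90 − 0.939)/(8.314×288) = -3.143, so Q = 0.0432.
With Q = [Mn²⁺]/[Co²⁺] and the known concentrations, [Co²⁺] in the denominator gives [Co²⁺] = 0.021 M.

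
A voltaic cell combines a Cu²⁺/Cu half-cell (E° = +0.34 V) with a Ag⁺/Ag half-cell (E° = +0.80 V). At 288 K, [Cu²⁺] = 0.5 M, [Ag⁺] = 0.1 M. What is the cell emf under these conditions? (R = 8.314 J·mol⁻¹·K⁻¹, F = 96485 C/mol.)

The Ag⁺/Ag couple has the higher reduction potential and acts as the cathode, so E°_cell = +0.80 − (+0.34) = 0.46 V.
Balancing electrons gives n = 2; the reaction quotient is Q = [Cu²⁺]/[Ag⁺]^2 = 50.0.
E = E° − (RT/nF) ln Q = 0.46 − (8.314×288)/(2×96485) × (3.912) = 0.460 − 0.049 = 0.411 V.

0.411 V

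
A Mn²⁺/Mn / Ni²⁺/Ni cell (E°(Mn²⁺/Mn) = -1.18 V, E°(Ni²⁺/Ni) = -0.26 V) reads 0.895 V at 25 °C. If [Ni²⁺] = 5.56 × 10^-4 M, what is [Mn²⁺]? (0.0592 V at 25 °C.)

0.0039 M

From the Nernst equation, log Q = n(E° − E)/0.0592 = 2(0.92 − 0.895)/0.0592 = 0.845, so Q = 6.99.
With Q = [Mn²⁺]/[Ni²⁺] and the known concentrations, [Mn²⁺] in the numerator gives [Mn²⁺] = 0.0039 M.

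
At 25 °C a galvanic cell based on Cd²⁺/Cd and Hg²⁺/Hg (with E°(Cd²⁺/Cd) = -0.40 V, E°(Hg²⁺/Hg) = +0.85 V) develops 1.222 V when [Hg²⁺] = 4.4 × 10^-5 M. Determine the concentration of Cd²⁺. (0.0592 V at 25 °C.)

3.9 × 10^-4 M

From the Nernst equation, log Q = n(E° − E)/0.0592 = 2(1.25 − 1.222)/0.0592 = 0.946, so Q = 8.83.
With Q = [Cd²⁺]/[Hg²⁺] and the known concentrations, [Cd²⁺] in the numerator gives [Cd²⁺] = 3.9 × 10^-4 M.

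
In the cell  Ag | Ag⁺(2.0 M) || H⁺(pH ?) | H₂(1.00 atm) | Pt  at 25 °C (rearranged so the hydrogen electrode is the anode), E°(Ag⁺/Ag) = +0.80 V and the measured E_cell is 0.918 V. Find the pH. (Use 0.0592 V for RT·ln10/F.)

pH = 1.69

E°_cell = 0.80 V and n = 2.
log Q = n(E° − E)/0.0592 = 2×(0.80 − 0.918)/0.0592 = -3.986.
With Q = [H⁺]^2 / ([Ag⁺]^2·P(H₂)), solving for [H⁺] gives log[H⁺] = -1.692, so pH = 1.69.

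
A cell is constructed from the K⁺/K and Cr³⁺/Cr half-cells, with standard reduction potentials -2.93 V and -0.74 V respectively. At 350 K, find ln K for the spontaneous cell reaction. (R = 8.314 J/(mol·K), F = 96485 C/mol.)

E°_cell = -0.74 − (-2.93) = 2.19 V, with n = 3 electrons transferred.
At equilibrium E = 0, so the Nernst equation gives ln K = nFE°/RT = (3)(96485)(2.19)/((8.314)(350)) = 217.84.

ln K = 217.8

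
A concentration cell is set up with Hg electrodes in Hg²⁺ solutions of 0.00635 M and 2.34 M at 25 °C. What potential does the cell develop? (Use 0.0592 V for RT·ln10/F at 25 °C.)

0.076 V

Both half-cells are Hg²⁺/Hg, so E°_cell = 0. The concentrated side is the cathode; the cell reaction moves Hg²⁺ from high to low concentration with n = 2.
Q = [Hg²⁺]_dilute/[Hg²⁺]_conc = 0.00635/2.34 = 0.00271.
E = 0 − (0.0592/2) log Q = −(0.0592/2)(-2.566) = 0.0760 V.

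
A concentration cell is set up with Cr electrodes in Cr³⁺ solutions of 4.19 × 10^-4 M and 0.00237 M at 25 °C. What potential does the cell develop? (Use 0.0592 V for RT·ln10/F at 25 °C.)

Both half-cells are Cr³⁺/Cr, so E°_cell = 0. The concentrated side is the cathode; the cell reaction moves Cr³⁺ from high to low concentration with n = 3.
Q = [Cr³⁺]_dilute/[Cr³⁺]_conc = 4.19 × 10^-4/0.00237 = 0.177.
E = 0 − (0.0592/3) log Q = −(0.0592/3)(-0.753) = 0.0149 V.

0.015 V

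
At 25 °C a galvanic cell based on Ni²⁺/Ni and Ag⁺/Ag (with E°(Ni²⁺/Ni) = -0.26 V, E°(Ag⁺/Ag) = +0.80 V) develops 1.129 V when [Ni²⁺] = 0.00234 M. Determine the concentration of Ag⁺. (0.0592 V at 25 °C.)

0.71 M

From the Nernst equation, log Q = n(E° − E)/0.0592 = 2(1.06 − 1.129)/0.0592 = -2.331, so Q = 0.00467.
With Q = [Ni²⁺]/[Ag⁺]^2 and the known concentrations, [Ag⁺]^2 in the denominator gives [Ag⁺] = 0.71 M.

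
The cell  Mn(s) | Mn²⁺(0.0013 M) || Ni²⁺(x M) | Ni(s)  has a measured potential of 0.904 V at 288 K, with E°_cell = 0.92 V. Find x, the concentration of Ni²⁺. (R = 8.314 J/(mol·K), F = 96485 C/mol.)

From the Nernst equation, ln Q = nF(E° − E)/RT = 2×96485×(0.92 − 0.904)/(8.314×288) = 1.289, so Q = 3.63.
With Q = [Mn²⁺]/[Ni²⁺] and the known concentrations, [Ni²⁺] in the denominator gives [Ni²⁺] = 3.6 × 10^-4 M.

3.6 × 10^-4 M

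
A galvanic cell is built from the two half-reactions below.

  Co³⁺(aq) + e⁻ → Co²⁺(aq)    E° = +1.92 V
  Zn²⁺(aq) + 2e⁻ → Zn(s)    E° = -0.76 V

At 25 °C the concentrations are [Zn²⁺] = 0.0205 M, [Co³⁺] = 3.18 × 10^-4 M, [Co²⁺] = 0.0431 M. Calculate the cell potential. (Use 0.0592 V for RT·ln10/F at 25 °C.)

2.60 V

The Co³⁺/Co²⁺ couple has the higher reduction potential and acts as the cathode, so E°_cell = +1.92 − (-0.76) = 2.68 V.
Balancing electrons gives n = 2; the reaction quotient is Q = [Zn²⁺]·[Co²⁺]^2/[Co³⁺]^2 = 377.
At 25 °C, E = E° − (0.0592/n) log Q = 2.68 − (0.0592/2)(2.576) = 2.680 − 0.076 = 2.604 V.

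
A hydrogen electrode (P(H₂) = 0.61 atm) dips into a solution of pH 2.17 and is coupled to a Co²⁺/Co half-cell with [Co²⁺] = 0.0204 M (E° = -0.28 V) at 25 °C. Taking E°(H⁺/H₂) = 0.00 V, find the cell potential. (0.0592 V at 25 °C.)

The hydrogen couple is the cathode, so E°_cell = 0.28 V; n = 2.
[H⁺] = 10^(−2.17) = 0.0068 M, and Q = [Co²⁺]·P(H₂) / [H⁺]^2 = 272.
E = E° − (0.0592/2) log Q = 0.28 − (0.0592/2)(2.435) = 0.208 V.

0.21 V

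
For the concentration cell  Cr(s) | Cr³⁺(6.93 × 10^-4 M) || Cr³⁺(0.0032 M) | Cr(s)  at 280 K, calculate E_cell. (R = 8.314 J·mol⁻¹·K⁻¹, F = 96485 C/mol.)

Both half-cells are Cr³⁺/Cr, so E°_cell = 0. The concentrated side is the cathode; the cell reaction moves Cr³⁺ from high to low concentration with n = 3.
Q = [Cr³⁺]_dilute/[Cr³⁺]_conc = 6.93 × 10^-4/0.0032 = 0.217.
E = 0 − (RT/nF) ln Q = −((8.314×280)/(3×96485))(-1.530) = 0.0123 V.

0.012 V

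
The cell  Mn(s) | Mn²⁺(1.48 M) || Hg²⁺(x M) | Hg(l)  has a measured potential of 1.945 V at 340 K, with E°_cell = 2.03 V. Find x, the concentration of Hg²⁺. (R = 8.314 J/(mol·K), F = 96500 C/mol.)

0.0045 M

From the Nernst equation, ln Q = nF(E° − E)/RT = 2×96500×(2.03 − 1.945)/(8.314×340) = 5.803, so Q = 331.
With Q = [Mn²⁺]/[Hg²⁺] and the known concentrations, [Hg²⁺] in the denominator gives [Hg²⁺] = 0.0045 M.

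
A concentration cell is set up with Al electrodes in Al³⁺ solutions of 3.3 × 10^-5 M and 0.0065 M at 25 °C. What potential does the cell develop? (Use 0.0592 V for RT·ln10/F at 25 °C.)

Both half-cells are Al³⁺/Al, so E°_cell = 0. The concentrated side is the cathode; the cell reaction moves Al³⁺ from high to low concentration with n = 3.
Q = [Al³⁺]_dilute/[Al³⁺]_conc = 3.3 × 10^-5/0.0065 = 0.00508.
E = 0 − (0.0592/3) log Q = −(0.0592/3)(-2.294) = 0.0453 V.

0.045 V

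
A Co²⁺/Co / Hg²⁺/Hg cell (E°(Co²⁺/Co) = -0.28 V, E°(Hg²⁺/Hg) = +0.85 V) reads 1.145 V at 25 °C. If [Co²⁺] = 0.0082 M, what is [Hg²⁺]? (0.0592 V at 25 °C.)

0.026 M

From the Nernst equation, log Q = n(E° − E)/0.0592 = 2(1.13 − 1.145)/0.0592 = -0.507, so Q = 0.311.
With Q = [Co²⁺]/[Hg²⁺] and the known concentrations, [Hg²⁺] in the denominator gives [Hg²⁺] = 0.026 M.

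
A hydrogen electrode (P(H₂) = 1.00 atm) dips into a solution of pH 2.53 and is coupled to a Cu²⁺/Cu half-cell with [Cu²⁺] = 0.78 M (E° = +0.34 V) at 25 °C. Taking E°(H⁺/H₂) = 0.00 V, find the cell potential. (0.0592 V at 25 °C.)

The Cu²⁺/Cu couple is the cathode, so E°_cell = 0.34 V; n = 2.
[H⁺] = 10^(−2.53) = 0.0030 M, and Q = [H⁺]^2 / ([Cu²⁺]·P(H₂)) = 1.12 × 10^-5.
E = E° − (0.0592/2) log Q = 0.34 − (0.0592/2)(-4.952) = 0.487 V.

0.49 V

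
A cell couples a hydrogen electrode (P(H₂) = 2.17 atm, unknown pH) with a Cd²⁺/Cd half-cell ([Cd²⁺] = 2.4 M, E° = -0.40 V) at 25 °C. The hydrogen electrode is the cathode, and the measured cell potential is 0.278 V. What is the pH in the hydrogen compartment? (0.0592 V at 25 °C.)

pH = 1.70

E°_cell = 0.40 V and n = 2.
log Q = n(E° − E)/0.0592 = 2×(0.40 − 0.278)/0.0592 = 4.122.
With Q = [Cd²⁺]·P(H₂) / [H⁺]^2, solving for [H⁺] gives log[H⁺] = -1.702, so pH = 1.70.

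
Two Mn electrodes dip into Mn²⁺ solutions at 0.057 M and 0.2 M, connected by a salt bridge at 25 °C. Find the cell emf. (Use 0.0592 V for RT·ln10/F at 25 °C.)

0.016 V

Both half-cells are Mn²⁺/Mn, so E°_cell = 0. The concentrated side is the cathode; the cell reaction moves Mn²⁺ from high to low concentration with n = 2.
Q = [Mn²⁺]_dilute/[Mn²⁺]_conc = 0.057/0.2 = 0.285.
E = 0 − (0.0592/2) log Q = −(0.0592/2)(-0.545) = 0.0161 V.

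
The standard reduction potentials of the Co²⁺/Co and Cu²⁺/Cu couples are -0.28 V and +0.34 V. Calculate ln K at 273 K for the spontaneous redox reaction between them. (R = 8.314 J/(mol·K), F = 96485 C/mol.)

E°_cell = +0.34 − (-0.28) = 0.62 V, with n = 2 electrons transferred.
At equilibrium E = 0, so the Nernst equation gives ln K = nFE°/RT = (2)(96485)(0.62)/((8.314)(273)) = 52.71.

ln K = 52.7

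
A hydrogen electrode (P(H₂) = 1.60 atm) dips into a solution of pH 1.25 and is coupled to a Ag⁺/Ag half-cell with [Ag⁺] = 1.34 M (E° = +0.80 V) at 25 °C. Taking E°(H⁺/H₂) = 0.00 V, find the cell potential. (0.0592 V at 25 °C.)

0.89 V

The Ag⁺/Ag couple is the cathode, so E°_cell = 0.80 V; n = 2.
[H⁺] = 10^(−1.25) = 0.056 M, and Q = [H⁺]^2 / ([Ag⁺]^2·P(H₂)) = 0.00110.
E = E° − (0.0592/2) log Q = 0.80 − (0.0592/2)(-2.958) = 0.888 V.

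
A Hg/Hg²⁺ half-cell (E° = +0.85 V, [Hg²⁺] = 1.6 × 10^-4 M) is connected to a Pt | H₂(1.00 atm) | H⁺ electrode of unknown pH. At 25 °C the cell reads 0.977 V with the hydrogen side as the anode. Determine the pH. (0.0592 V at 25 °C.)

E°_cell = 0.85 V and n = 2.
log Q = n(E° − E)/0.0592 = 2×(0.85 − 0.977)/0.0592 = -4.291.
With Q = [H⁺]^2 / ([Hg²⁺]·P(H₂)), solving for [H⁺] gives log[H⁺] = -4.043, so pH = 4.04.

pH = 4.04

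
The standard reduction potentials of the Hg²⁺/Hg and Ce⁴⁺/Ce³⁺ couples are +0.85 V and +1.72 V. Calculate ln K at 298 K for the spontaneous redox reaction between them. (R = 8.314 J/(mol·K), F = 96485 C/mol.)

ln K = 67.8

E°_cell = +1.72 − (+0.85) = 0.87 V, with n = 2 electrons transferred.
At equilibrium E = 0, so the Nernst equation gives ln K = nFE°/RT = (2)(96485)(0.87)/((8.314)(298)) = 67.76.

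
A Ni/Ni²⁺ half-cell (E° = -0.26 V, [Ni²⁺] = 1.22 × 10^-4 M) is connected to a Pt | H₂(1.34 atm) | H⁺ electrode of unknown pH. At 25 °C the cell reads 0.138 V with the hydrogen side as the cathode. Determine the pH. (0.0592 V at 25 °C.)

E°_cell = 0.26 V and n = 2.
log Q = n(E° − E)/0.0592 = 2×(0.26 − 0.138)/0.0592 = 4.122.
With Q = [Ni²⁺]·P(H₂) / [H⁺]^2, solving for [H⁺] gives log[H⁺] = -3.954, so pH = 3.95.

pH = 3.95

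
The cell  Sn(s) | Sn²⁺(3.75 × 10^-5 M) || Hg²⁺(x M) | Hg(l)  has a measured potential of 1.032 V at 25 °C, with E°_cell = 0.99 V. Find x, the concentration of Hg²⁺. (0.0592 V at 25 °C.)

9.8 × 10^-4 M

From the Nernst equation, log Q = n(E° − E)/0.0592 = 2(0.99 − 1.032)/0.0592 = -1.419, so Q = 0.0381.
With Q = [Sn²⁺]/[Hg²⁺] and the known concentrations, [Hg²⁺] in the denominator gives [Hg²⁺] = 9.8 × 10^-4 M.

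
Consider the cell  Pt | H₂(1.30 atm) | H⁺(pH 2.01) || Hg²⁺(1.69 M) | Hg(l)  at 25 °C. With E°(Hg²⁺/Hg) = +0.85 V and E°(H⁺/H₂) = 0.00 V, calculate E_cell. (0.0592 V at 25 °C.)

0.98 V

The Hg²⁺/Hg couple is the cathode, so E°_cell = 0.85 V; n = 2.
[H⁺] = 10^(−2.01) = 0.0098 M, and Q = [H⁺]^2 / ([Hg²⁺]·P(H₂)) = 4.35 × 10^-5.
E = E° − (0.0592/2) log Q = 0.85 − (0.0592/2)(-4.362) = 0.979 V.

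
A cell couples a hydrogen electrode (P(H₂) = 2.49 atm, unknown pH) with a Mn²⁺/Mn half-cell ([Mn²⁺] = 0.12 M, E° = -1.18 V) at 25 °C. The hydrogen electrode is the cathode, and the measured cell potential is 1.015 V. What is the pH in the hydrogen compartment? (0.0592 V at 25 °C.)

E°_cell = 1.18 V and n = 2.
log Q = n(E° − E)/0.0592 = 2×(1.18 − 1.015)/0.0592 = 5.574.
With Q = [Mn²⁺]·P(H₂) / [H⁺]^2, solving for [H⁺] gives log[H⁺] = -3.049, so pH = 3.05.

pH = 3.05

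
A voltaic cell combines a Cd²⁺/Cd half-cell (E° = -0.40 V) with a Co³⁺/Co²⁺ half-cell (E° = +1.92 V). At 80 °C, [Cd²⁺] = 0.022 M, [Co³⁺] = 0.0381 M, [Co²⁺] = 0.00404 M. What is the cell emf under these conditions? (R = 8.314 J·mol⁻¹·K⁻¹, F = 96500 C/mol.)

2.45 V

The Co³⁺/Co²⁺ couple has the higher reduction potential and acts as the cathode, so E°_cell = +1.92 − (-0.40) = 2.32 V.
Balancing electrons gives n = 2; the reaction quotient is Q = [Cd²⁺]·[Co²⁺]^2/[Co³⁺]^2 = 2.47 × 10^-4.
E = E° − (RT/nF) ln Q = 2.32 − (8.314×353)/(2×96500) × (-8.305) = 2.320 + 0.126 = 2.446 V.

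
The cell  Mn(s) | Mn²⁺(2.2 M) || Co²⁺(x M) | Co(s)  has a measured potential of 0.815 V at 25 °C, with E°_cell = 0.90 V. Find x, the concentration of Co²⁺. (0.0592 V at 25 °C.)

0.003 M

From the Nernst equation, log Q = n(E° − E)/0.0592 = 2(0.90 − 0.815)/0.0592 = 2.872, so Q = 744.
With Q = [Mn²⁺]/[Co²⁺] and the known concentrations, [Co²⁺] in the denominator gives [Co²⁺] = 0.003 M.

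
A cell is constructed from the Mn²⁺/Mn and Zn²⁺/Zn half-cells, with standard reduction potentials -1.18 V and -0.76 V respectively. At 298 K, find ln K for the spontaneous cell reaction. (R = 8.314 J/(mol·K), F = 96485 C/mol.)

ln K = 32.7

E°_cell = -0.76 − (-1.18) = 0.42 V, with n = 2 electrons transferred.
At equilibrium E = 0, so the Nernst equation gives ln K = nFE°/RT = (2)(96485)(0.42)/((8.314)(298)) = 32.71.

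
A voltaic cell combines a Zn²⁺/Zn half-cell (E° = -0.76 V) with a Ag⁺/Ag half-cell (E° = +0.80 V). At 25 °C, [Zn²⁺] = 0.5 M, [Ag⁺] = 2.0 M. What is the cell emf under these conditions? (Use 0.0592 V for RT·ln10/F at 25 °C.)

The Ag⁺/Ag couple has the higher reduction potential and acts as the cathode, so E°_cell = +0.80 − (-0.76) = 1.56 V.
Balancing electrons gives n = 2; the reaction quotient is Q = [Zn²⁺]/[Ag⁺]^2 = 0.125.
At 25 °C, E = E° − (0.0592/n) log Q = 1.56 − (0.0592/2)(-0.903) = 1.560 + 0.027 = 1.587 V.

1.59 V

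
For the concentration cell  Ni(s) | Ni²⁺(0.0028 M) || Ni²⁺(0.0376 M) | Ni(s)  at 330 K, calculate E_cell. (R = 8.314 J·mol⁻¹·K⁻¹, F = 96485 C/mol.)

Both half-cells are Ni²⁺/Ni, so E°_cell = 0. The concentrated side is the cathode; the cell reaction moves Ni²⁺ from high to low concentration with n = 2.
Q = [Ni²⁺]_dilute/[Ni²⁺]_conc = 0.0028/0.0376 = 0.0745.
E = 0 − (RT/nF) ln Q = −((8.314×330)/(2×96485))(-2.597) = 0.0369 V.

0.037 V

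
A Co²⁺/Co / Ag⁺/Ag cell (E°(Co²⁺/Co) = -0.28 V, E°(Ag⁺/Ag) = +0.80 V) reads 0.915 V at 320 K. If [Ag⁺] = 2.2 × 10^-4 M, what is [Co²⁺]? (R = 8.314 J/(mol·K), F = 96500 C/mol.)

0.0076 M

From the Nernst equation, ln Q = nF(E° − E)/RT = 2×96500×(1.08 − 0.915)/(8.314×320) = 11.970, so Q = 1.58 × 10^5.
With Q = [Co²⁺]/[Ag⁺]^2 and the known concentrations, [Co²⁺] in the numerator gives [Co²⁺] = 0.0076 M.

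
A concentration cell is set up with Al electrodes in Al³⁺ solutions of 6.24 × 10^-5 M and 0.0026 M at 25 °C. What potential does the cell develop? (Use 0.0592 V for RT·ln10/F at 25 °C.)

0.032 V

Both half-cells are Al³⁺/Al, so E°_cell = 0. The concentrated side is the cathode; the cell reaction moves Al³⁺ from high to low concentration with n = 3.
Q = [Al³⁺]_dilute/[Al³⁺]_conc = 6.24 × 10^-5/0.0026 = 0.0240.
E = 0 − (0.0592/3) log Q = −(0.0592/3)(-1.620) = 0.0320 V.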